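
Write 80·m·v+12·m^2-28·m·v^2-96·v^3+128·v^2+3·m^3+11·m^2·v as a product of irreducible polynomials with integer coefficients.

(3·m+8·v)·(m+4·v)·(m-3·v+4)

Group: m·(3·m^2-m·v+12·m-24·v^2+32·v) + 4·v·(3·m^2-m·v+12·m-24·v^2+32·v); both groups contain (3·m^2-m·v+12·m-24·v^2+32·v), so (m+4·v) is a factor with cofactor 3·m^2-m·v+12·m-24·v^2+32·v.
The cofactor groups again: 3·m^2-m·v+12·m-24·v^2+32·v = m·(3·m+8·v) + (-3·v+4)·(3·m+8·v); both groups contain (3·m+8·v), giving (m-3·v+4)·(3·m+8·v).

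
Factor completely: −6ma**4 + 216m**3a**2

Every term has a factor of 6ma**2. Then 36m**2 − a**2 = (6m)² − (a)².

6a**2m(6m − a)(6m + a)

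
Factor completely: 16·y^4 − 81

(2·y + 3)·(2·y − 3)·(4·y^2 + 9)

Difference of squares twice: with A = 2·y and B = 3, A⁴ − B⁴ = (A² − B²)(A² + B²), and A² − B² factors again.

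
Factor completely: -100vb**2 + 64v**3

4v(4v - 5b)(4v + 5b)

Pull out the common factor 4v; 16v**2 - 25b**2 is a difference of squares.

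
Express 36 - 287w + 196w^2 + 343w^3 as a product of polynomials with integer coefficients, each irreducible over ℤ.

(7w + 9)(7w - 1)(7w - 4)

Among the possible rational roots, w = 1/7 is a root, so (7w - 1) is a factor; dividing leaves 49w^2 + 35w - 36.
The remaining quadratic factors as (7w + 9)(7w - 4).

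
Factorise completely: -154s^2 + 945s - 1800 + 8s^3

(2s - 15)(4s - 15)(s - 8)

Testing divisors of the constant over divisors of the leading coefficient, s = 8 is a root, so (s - 8) is a factor; dividing leaves 8s^2 - 90s + 225.
The remaining quadratic factors as (4s - 15)(2s - 15).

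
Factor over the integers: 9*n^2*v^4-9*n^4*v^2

-9*n^2*v^2*(n+v)*(n-v)

Every term has a factor of 9*n^2*v^2; factoring it out leaves -n^2+v^2.
Recognize a difference of squares with the parts v and n.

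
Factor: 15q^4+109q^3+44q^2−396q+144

(3q−4)(5q−2)(q+3)(q+6)

Trying the rational-root candidates, q = −3 is a root, giving the factor (q+3) and quotient 15q^3+64q^2−148q+48.
Then q = 4/3 is a root, giving the factor (3q−4) and quotient 5q^2+28q−12.
The remaining quadratic factors as (q+6)(5q−2).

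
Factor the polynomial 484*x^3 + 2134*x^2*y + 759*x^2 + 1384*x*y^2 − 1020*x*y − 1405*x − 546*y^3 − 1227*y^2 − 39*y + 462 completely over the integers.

(11*x + 13*y − 7)*(11*x − 3*y − 6)*(4*x + 14*y + 11)

Group: 11*x*(44*x^2 + 206*x*y + 93*x + 182*y^2 + 45*y − 77) + (−3*y − 6)*(44*x^2 + 206*x*y + 93*x + 182*y^2 + 45*y − 77); both groups contain (44*x^2 + 206*x*y + 93*x + 182*y^2 + 45*y − 77), so (11*x − 3*y − 6) is a factor with cofactor 44*x^2 + 206*x*y + 93*x + 182*y^2 + 45*y − 77.
The cofactor groups again: 44*x^2 + 206*x*y + 93*x + 182*y^2 + 45*y − 77 = 11*x*(4*x + 14*y + 11) + (13*y − 7)*(4*x + 14*y + 11); both groups contain (4*x + 14*y + 11), giving (11*x + 13*y − 7)*(4*x + 14*y + 11).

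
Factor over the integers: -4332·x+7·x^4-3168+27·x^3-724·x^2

(7·x+6)·(x+6)·(x+8)·(x-11)

Testing divisors of the constant over divisors of the leading coefficient, x = -6 is a root, so (x+6) divides it; the quotient is 7·x^3-15·x^2-634·x-528.
Next, x = -6/7 is a root, giving the factor (7·x+6) and quotient x^2-3·x-88.
The remaining quadratic factors as (x-11)(x+8).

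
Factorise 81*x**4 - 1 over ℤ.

(3*x + 1)*(3*x - 1)*(9*x**2 + 1)

Write as (9*x**2)² − (1)², then factor 9*x**2 - 1 once more.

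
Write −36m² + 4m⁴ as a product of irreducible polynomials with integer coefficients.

Factor out 4m², leaving m² − 9, which is a difference of two squares.

4m²(m + 3)(m − 3)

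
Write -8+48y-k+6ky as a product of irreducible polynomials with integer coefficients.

(6y-1)(k+8)

Group as (6ky-k) + (48y-8) = k(6y-1) + 8(6y-1).
Both groups share the factor (6y-1).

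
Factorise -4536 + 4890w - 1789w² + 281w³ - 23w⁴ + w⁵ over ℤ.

(w - 2)(w - 3)(w - 7)(w² - 11w + 108)

By the rational root theorem, w = 7 is a root, so (w - 7) divides it; the quotient is w⁴ - 16w³ + 169w² - 606w + 648.
Then w = 3 is a root, so (w - 3) is a factor; dividing leaves w³ - 13w² + 130w - 216.
Next, w = 2 is a root, giving the factor (w - 2) and quotient w² - 11w + 108.
The quadratic w² - 11w + 108 has discriminant -311 < 0 and is irreducible over ℤ.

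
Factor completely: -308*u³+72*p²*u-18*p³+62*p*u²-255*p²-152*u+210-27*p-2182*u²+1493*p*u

-(3*p-11*u+3)*(6*p-14*u-5)*(p+2*u+14)

Group: 6*p*(-3*p²+5*p*u-45*p+22*u²+148*u-42) + (-14*u-5)*(-3*p²+5*p*u-45*p+22*u²+148*u-42); both groups contain (-3*p²+5*p*u-45*p+22*u²+148*u-42), so (6*p-14*u-5) is a factor with cofactor -3*p²+5*p*u-45*p+22*u²+148*u-42.
The cofactor groups again: -3*p²+5*p*u-45*p+22*u²+148*u-42 = -3*p*(p+2*u+14) + (11*u-3)*(p+2*u+14); both groups contain (p+2*u+14), giving -(3*p-11*u+3)*(p+2*u+14).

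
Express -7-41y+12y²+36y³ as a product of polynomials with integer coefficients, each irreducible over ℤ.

By the rational root theorem, y = -1/6 is a root, so (6y+1) is a factor; dividing leaves 6y²+y-7.
The remaining quadratic factors as (y-1)(6y+7).

(6y+1)(6y+7)(y-1)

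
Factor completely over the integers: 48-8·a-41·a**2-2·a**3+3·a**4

(3·a+4)·(a+3)·(a-1)·(a-4)

Among the possible rational roots, a = -3 is a root, giving the factor (a+3) and quotient 3·a**3-11·a**2-8·a+16.
Then a = -4/3 is a root, giving the factor (3·a+4) and quotient a**2-5·a+4.
The remaining quadratic factors as (a-4)(a-1).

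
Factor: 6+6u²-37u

Need a pair with product 6·6 = 36 and sum -37: that's -36 and -1.
Split the middle term: 6u²-36u - u+6 = 6u(u-6) - (u-6).

(6u-1)(u-6)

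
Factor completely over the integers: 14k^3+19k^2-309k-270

(2k-9)(7k+6)(k+5)

Trying the rational-root candidates, k = -6/7 is a root, so (7k+6) divides it; the quotient is 2k^2+k-45.
The remaining quadratic factors as (k+5)(2k-9).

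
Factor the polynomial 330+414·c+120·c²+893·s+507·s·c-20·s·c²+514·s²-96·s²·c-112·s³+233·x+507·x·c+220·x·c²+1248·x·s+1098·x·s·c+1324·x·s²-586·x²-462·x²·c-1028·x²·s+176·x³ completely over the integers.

Group: 11·x·(16·x²-92·x·s-42·x·c-62·x+112·s²+96·s·c+158·s+20·c²+69·c+55) + (-s+6)·(16·x²-92·x·s-42·x·c-62·x+112·s²+96·s·c+158·s+20·c²+69·c+55); both groups contain (16·x²-92·x·s-42·x·c-62·x+112·s²+96·s·c+158·s+20·c²+69·c+55), so (11·x-s+6) is a factor with cofactor 16·x²-92·x·s-42·x·c-62·x+112·s²+96·s·c+158·s+20·c²+69·c+55.
The cofactor groups again: 16·x²-92·x·s-42·x·c-62·x+112·s²+96·s·c+158·s+20·c²+69·c+55 = 2·x·(8·x-14·s-5·c-11) + (-8·s-4·c-5)·(8·x-14·s-5·c-11); both groups contain (8·x-14·s-5·c-11), giving (2·x-8·s-4·c-5)·(8·x-14·s-5·c-11).

(2·x-8·s-4·c-5)·(8·x-14·s-5·c-11)·(11·x-s+6)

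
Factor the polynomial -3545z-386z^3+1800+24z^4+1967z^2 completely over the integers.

(4z-9)(6z-5)(z-5)(z-8)

Testing divisors of the constant over divisors of the leading coefficient, z = 9/4 is a root, so (4z-9) divides it; the quotient is 6z^3-83z^2+305z-200.
Continuing, z = 5 is a root, giving the factor (z-5) and quotient 6z^2-53z+40.
The remaining quadratic factors as (6z-5)(z-8).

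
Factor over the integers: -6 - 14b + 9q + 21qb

Group as (21qb + 9q) + (-14b - 6) = 3q(7b + 3) - 2(7b + 3).
Both groups share the factor (7b + 3).

(3q - 2)(7b + 3)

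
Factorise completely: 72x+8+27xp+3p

(3p+8)(9x+1)

Group as (27xp+72x) + (3p+8) = 9x(3p+8) + (3p+8).
Both groups share the factor (3p+8).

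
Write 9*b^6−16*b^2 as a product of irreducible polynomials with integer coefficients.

Factor out b^2 first: what remains is 9*b^4−16.
Recognize a difference of squares with the parts 3*b^2 and 4.

b^2*(3*b^2+4)*(3*b^2−4)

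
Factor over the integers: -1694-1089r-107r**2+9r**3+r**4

By the rational root theorem, r = 11 is a root, giving the factor (r-11) and quotient r**3+20r**2+113r+154.
Then r = -11 is a root, so (r+11) divides it; the quotient is r**2+9r+14.
The remaining quadratic factors as (r+7)(r+2).

(r+11)(r+2)(r+7)(r-11)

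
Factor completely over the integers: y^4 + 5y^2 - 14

Substitute u = y^2 to get a quadratic in u, then factor.
y^2 + 7 is irreducible over ℤ (always positive, so no real roots).
y^2 - 2 is irreducible over ℤ (2 is not a perfect square).

(y^2 + 7)(y^2 - 2)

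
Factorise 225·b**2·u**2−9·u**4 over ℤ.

Factor out 9·u**2, leaving 25·b**2−u**2, which is a difference of two squares.

9·u**2·(5·b+u)·(5·b−u)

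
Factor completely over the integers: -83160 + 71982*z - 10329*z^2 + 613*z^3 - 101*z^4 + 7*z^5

By the rational root theorem, z = 12 is a root, giving the factor (z - 12) and quotient 7*z^4 - 17*z^3 + 409*z^2 - 5421*z + 6930.
Then z = 10/7 is a root, giving the factor (7*z - 10) and quotient z^3 - z^2 + 57*z - 693.
Next, z = 7 is a root, giving the factor (z - 7) and quotient z^2 + 6*z + 99.
The quadratic z^2 + 6*z + 99 has discriminant -360 < 0 and is irreducible over ℤ.

(7*z - 10)*(z - 12)*(z - 7)*(z^2 + 6*z + 99)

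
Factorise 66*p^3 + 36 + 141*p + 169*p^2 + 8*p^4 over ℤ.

Trying the rational-root candidates, p = -3/4 is a root, giving the factor (4*p + 3) and quotient 2*p^3 + 15*p^2 + 31*p + 12.
Next, p = -3 is a root, giving the factor (p + 3) and quotient 2*p^2 + 9*p + 4.
The remaining quadratic factors as (2*p + 1)(p + 4).

(2*p + 1)*(4*p + 3)*(p + 3)*(p + 4)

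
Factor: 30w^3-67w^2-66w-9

Trying the rational-root candidates, w = -3/5 is a root, giving the factor (5w+3) and quotient 6w^2-17w-3.
The remaining quadratic factors as (6w+1)(w-3).

(5w+3)(6w+1)(w-3)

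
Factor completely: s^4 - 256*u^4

(s + 4*u)*(s - 4*u)*(s^2 + 16*u^2)

(s)⁴ − (4*u)⁴ = ((s)² − (4*u)²)((s)² + (4*u)²); the first factor splits again, the second (s^2 + 16*u^2) is irreducible.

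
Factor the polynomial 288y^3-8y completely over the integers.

8y(6y+1)(6y-1)

Factor out 8y, leaving 36y^2-1, which is a difference of two squares.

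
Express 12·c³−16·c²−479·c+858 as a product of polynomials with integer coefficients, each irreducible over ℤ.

(2·c+13)·(6·c−11)·(c−6)

By the rational root theorem, c = −13/2 is a root, giving the factor (2·c+13) and quotient 6·c²−47·c+66.
The remaining quadratic factors as (c−6)(6·c−11).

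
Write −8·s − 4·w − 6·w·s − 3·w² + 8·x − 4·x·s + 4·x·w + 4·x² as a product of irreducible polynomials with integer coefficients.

(2·x − w − 2·s)·(2·x + 3·w + 4)

Group: 2·x·(2·x + 3·w + 4) + (−w − 2·s)·(2·x + 3·w + 4); both groups contain (2·x + 3·w + 4).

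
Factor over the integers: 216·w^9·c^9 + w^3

Every term has a factor of w^3; factoring it out leaves 216·w^6·c^9 + 1.
Recognize a sum of cubes with the parts 6·w^2·c^3 and 1.

w^3·(6·w^2·c^3 + 1)·(36·w^4·c^6 - 6·w^2·c^3 + 1)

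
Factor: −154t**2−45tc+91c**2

Group: −11t(14t+13c) + 7c(14t+13c); both groups contain (14t+13c).

−(11t−7c)(14t+13c)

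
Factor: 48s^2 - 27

Pull out the common factor 3; 16s^2 - 9 is a difference of squares.

3(4s + 3)(4s - 3)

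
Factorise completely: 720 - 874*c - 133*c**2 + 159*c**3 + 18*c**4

Testing divisors of the constant over divisors of the leading coefficient, c = 2 is a root, so (c - 2) divides it; the quotient is 18*c**3 + 195*c**2 + 257*c - 360.
Continuing, c = 5/6 is a root, so (6*c - 5) divides it; the quotient is 3*c**2 + 35*c + 72.
The remaining quadratic factors as (3*c + 8)(c + 9).

(3*c + 8)*(6*c - 5)*(c + 9)*(c - 2)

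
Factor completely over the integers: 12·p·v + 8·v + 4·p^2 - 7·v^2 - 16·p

(2·p + 7·v - 8)·(2·p - v)

Group: 2·p·(2·p + 7·v - 8) - v·(2·p + 7·v - 8); both groups contain (2·p + 7·v - 8).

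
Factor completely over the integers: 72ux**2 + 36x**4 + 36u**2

36(u + x**2)**2

Factor out 36 first: what remains is u**2 + 2ux**2 + x**4.
Recognize a perfect-square trinomial with the parts u and x**2.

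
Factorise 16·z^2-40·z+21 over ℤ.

Need a pair with product 16·21 = 336 and sum -40: that's -12 and -28.
Split the middle term: 16·z^2-12·z - 28·z+21 = 4·z·(4·z-3) - 7·(4·z-3).

(4·z-3)·(4·z-7)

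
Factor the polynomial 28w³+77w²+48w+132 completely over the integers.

Group as (28w³+48w) + (77w²+132) = 4w(7w²+12) + 11(7w²+12).
Both groups share the factor (7w²+12).

(4w+11)(7w²+12)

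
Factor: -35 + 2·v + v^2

Two integers with product -35 and sum 2 are 7 and -5.

(v + 7)·(v - 5)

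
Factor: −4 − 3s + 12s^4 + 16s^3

Group as (12s^4 − 3s) + (16s^3 − 4) = 3s(4s^3 − 1) + 4(4s^3 − 1).
Both groups share the factor (4s^3 − 1).

(3s + 4)(4s^3 − 1)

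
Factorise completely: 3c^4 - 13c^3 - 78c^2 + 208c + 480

(3c + 5)(c + 4)(c - 4)(c - 6)

Trying the rational-root candidates, c = -5/3 is a root, so (3c + 5) is a factor; dividing leaves c^3 - 6c^2 - 16c + 96.
Next, c = 6 is a root, so (c - 6) divides it; the quotient is c^2 - 16.
The remaining quadratic factors as (c - 4)(c + 4).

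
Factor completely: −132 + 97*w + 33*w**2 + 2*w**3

(2*w + 11)*(w + 12)*(w − 1)

Trying the rational-root candidates, w = −11/2 is a root, giving the factor (2*w + 11) and quotient w**2 + 11*w − 12.
The remaining quadratic factors as (w + 12)(w − 1).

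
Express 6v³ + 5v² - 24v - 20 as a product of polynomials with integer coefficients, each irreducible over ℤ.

Group as (6v³ - 24v) + (5v² - 20) = 6v(v² - 4) + 5(v² - 4).
Both groups share the factor (v² - 4).

(6v + 5)(v + 2)(v - 2)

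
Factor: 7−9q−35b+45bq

(5b−1)(9q−7)

Group as (45bq−35b) + (−9q+7) = 5b(9q−7) − (9q−7).
Both groups share the factor (9q−7).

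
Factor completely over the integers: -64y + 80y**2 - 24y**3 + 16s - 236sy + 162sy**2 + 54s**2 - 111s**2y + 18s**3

(3s - 6y + 8)(6s - y + 2)(s - 4y)

Group: 3s(6s**2 - 25sy + 2s + 4y**2 - 8y) + (-6y + 8)(6s**2 - 25sy + 2s + 4y**2 - 8y); both groups contain (6s**2 - 25sy + 2s + 4y**2 - 8y), so (3s - 6y + 8) is a factor with cofactor 6s**2 - 25sy + 2s + 4y**2 - 8y.
The cofactor groups again: 6s**2 - 25sy + 2s + 4y**2 - 8y = 6s(s - 4y) + (-y + 2)(s - 4y); both groups contain (s - 4y), giving (6s - y + 2)(s - 4y).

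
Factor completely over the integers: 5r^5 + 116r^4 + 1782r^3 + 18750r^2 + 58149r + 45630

Trying the rational-root candidates, r = −3 is a root, so (r + 3) divides it; the quotient is 5r^4 + 101r^3 + 1479r^2 + 14313r + 15210.
Next, r = −6/5 is a root, so (5r + 6) is a factor; dividing leaves r^3 + 19r^2 + 273r + 2535.
Next, r = −13 is a root, so (r + 13) is a factor; dividing leaves r^2 + 6r + 195.
The quadratic r^2 + 6r + 195 has discriminant −744 < 0 and is irreducible over ℤ.

(5r + 6)(r + 13)(r + 3)(r^2 + 6r + 195)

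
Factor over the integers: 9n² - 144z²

Every term has a factor of 9. Then n² - 16z² = (n)² − (4z)².

9(n + 4z)(n - 4z)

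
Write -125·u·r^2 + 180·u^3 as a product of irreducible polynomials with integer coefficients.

5·u·(6·u - 5·r)·(6·u + 5·r)

Pull out the common factor 5·u; 36·u^2 - 25·r^2 is a difference of squares.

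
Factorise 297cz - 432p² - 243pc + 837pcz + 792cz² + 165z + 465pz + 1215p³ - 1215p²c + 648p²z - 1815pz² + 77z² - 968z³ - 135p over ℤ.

(9p - 9c + 11z - 5)(15p + 8z + 3)(9p - 11z)

Group: 9p(135p² - 135pc + 237pz - 48p - 72cz - 27c + 88z² - 7z - 15) - 11z(135p² - 135pc + 237pz - 48p - 72cz - 27c + 88z² - 7z - 15); both groups contain (135p² - 135pc + 237pz - 48p - 72cz - 27c + 88z² - 7z - 15), so (9p - 11z) is a factor with cofactor 135p² - 135pc + 237pz - 48p - 72cz - 27c + 88z² - 7z - 15.
The cofactor groups again: 135p² - 135pc + 237pz - 48p - 72cz - 27c + 88z² - 7z - 15 = 15p(9p - 9c + 11z - 5) + (8z + 3)(9p - 9c + 11z - 5); both groups contain (9p - 9c + 11z - 5), giving (15p + 8z + 3)(9p - 9c + 11z - 5).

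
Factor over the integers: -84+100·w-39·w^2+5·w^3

(5·w-14)·(w-2)·(w-3)

By the rational root theorem, w = 14/5 is a root, so (5·w-14) is a factor; dividing leaves w^2-5·w+6.
The remaining quadratic factors as (w-3)(w-2).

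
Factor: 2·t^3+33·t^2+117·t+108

Testing divisors of the constant over divisors of the leading coefficient, t = −3/2 is a root, so (2·t+3) is a factor; dividing leaves t^2+15·t+36.
The remaining quadratic factors as (t+12)(t+3).

(2·t+3)·(t+12)·(t+3)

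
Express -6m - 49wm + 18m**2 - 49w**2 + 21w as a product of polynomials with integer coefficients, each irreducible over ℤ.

Group: -7w(7w + 9m - 3) + 2m(7w + 9m - 3); both groups contain (7w + 9m - 3).

-(7w - 2m)(7w + 9m - 3)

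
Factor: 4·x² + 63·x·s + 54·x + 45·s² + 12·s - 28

Group: 4·x·(x + 15·s + 14) + (3·s - 2)·(x + 15·s + 14); both groups contain (x + 15·s + 14).

(x + 15·s + 14)·(4·x + 3·s - 2)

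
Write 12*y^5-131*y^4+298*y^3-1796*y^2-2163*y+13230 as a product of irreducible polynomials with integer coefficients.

Trying the rational-root candidates, y = -7/3 is a root, giving the factor (3*y+7) and quotient 4*y^4-53*y^3+223*y^2-1119*y+1890.
Then y = 9/4 is a root, so (4*y-9) is a factor; dividing leaves y^3-11*y^2+31*y-210.
Continuing, y = 10 is a root, so (y-10) divides it; the quotient is y^2-y+21.
The quadratic y^2-y+21 has discriminant -83 < 0 and is irreducible over ℤ.

(3*y+7)*(4*y-9)*(y-10)*(y^2-y+21)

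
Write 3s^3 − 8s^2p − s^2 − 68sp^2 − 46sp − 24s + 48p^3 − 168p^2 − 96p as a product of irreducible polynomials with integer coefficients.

Group: s(3s^2 − 20sp − s + 12p^2 − 42p − 24) + 4p(3s^2 − 20sp − s + 12p^2 − 42p − 24); both groups contain (3s^2 − 20sp − s + 12p^2 − 42p − 24), so (s + 4p) is a factor with cofactor 3s^2 − 20sp − s + 12p^2 − 42p − 24.
The cofactor groups again: 3s^2 − 20sp − s + 12p^2 − 42p − 24 = 3s(s − 6p − 3) + (−2p + 8)(s − 6p − 3); both groups contain (s − 6p − 3), giving (3s − 2p + 8)(s − 6p − 3).

(3s − 2p + 8)(s − 6p − 3)(s + 4p)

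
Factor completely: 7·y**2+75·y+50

Need a pair with product 7·50 = 350 and sum 75: that's 5 and 70.
Split the middle term: 7·y**2+5·y + 70·y+50 = y·(7·y+5) + 10·(7·y+5).

(7·y+5)·(y+10)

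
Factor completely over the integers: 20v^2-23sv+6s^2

Group: 3s(2s-5v) - 4v(2s-5v); both groups contain (2s-5v).

(2s-5v)(3s-4v)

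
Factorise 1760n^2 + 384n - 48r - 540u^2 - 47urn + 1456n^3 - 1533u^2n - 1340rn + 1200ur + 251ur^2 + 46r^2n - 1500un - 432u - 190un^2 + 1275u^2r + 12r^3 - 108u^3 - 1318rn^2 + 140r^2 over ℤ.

Group: 9u(-12u^2 + 143ur - 181un - 60u + 12r^2 + 142rn + 140r - 182n^2 - 220n - 48) + (r - 8n)(-12u^2 + 143ur - 181un - 60u + 12r^2 + 142rn + 140r - 182n^2 - 220n - 48); both groups contain (-12u^2 + 143ur - 181un - 60u + 12r^2 + 142rn + 140r - 182n^2 - 220n - 48), so (9u + r - 8n) is a factor with cofactor -12u^2 + 143ur - 181un - 60u + 12r^2 + 142rn + 140r - 182n^2 - 220n - 48.
The cofactor groups again: -12u^2 + 143ur - 181un - 60u + 12r^2 + 142rn + 140r - 182n^2 - 220n - 48 = -12u(u - 12r + 14n + 4) + (-r - 13n - 12)(u - 12r + 14n + 4); both groups contain (u - 12r + 14n + 4), giving -(12u + r + 13n + 12)(u - 12r + 14n + 4).

-(9u + r - 8n)(12u + r + 13n + 12)(u - 12r + 14n + 4)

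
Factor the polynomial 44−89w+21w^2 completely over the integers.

Need a pair with product 21·44 = 924 and sum −89: that's −12 and −77.
Split the middle term: 21w^2−12w − 77w+44 = 3w(7w−4) − 11(7w−4).

(3w−11)(7w−4)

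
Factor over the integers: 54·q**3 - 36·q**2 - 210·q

Pull out the common factor 6·q, then factor the remaining trinomial.

6·q·(3·q + 5)·(3·q - 7)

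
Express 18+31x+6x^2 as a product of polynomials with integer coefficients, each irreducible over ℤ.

(2x+9)(3x+2)

Need a pair with product 6·18 = 108 and sum 31: that's 27 and 4.
Split the middle term: 6x^2+27x + 4x+18 = 3x(2x+9) + 2(2x+9).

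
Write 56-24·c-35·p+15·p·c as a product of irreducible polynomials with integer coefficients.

(3·c-7)·(5·p-8)

Group as (15·p·c-35·p) + (-24·c+56) = 5·p·(3·c-7) - 8·(3·c-7).
Both groups share the factor (3·c-7).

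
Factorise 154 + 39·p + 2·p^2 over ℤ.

Need a pair with product 2·154 = 308 and sum 39: that's 11 and 28.
Split the middle term: 2·p^2 + 11·p + 28·p + 154 = p·(2·p + 11) + 14·(2·p + 11).

(2·p + 11)·(p + 14)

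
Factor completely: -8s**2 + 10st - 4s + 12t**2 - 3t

Group: -4s(2s - 4t + 1) - 3t(2s - 4t + 1); both groups contain (2s - 4t + 1).

-(2s - 4t + 1)(4s + 3t)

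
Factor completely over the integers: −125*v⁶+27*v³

Factor out v³ first: what remains is −125*v³+27.
Recognize a difference of cubes with the parts 3 and 5*v.

−v³*(5*v−3)*(25*v²+15*v+9)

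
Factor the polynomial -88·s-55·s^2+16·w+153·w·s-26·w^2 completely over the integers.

-(2·w-11·s)·(13·w-5·s-8)

Group: -2·w·(13·w-5·s-8) + 11·s·(13·w-5·s-8); both groups contain (13·w-5·s-8).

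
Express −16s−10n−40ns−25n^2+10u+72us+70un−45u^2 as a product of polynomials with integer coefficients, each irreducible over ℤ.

−(9u−5n−2)(5u−5n−8s)

Group: −9u(5u−5n−8s) + (5n+2)(5u−5n−8s); both groups contain (5u−5n−8s).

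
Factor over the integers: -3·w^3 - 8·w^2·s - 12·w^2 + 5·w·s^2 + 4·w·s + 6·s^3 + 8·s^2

Group: 3·w·(-w^2 - 2·w·s - 4·w + 3·s^2 + 4·s) + 2·s·(-w^2 - 2·w·s - 4·w + 3·s^2 + 4·s); both groups contain (-w^2 - 2·w·s - 4·w + 3·s^2 + 4·s), so (3·w + 2·s) is a factor with cofactor -w^2 - 2·w·s - 4·w + 3·s^2 + 4·s.
The cofactor groups again: -w^2 - 2·w·s - 4·w + 3·s^2 + 4·s = -w·(w - s) + (-3·s - 4)·(w - s); both groups contain (w - s), giving -(w + 3·s + 4)·(w - s).

-(w - s)·(3·w + 2·s)·(w + 3·s + 4)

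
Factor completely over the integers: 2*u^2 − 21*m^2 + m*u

Group: −3*m*(7*m + 2*u) + u*(7*m + 2*u); both groups contain (7*m + 2*u).

−(3*m − u)*(7*m + 2*u)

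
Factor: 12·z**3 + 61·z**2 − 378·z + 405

Testing divisors of the constant over divisors of the leading coefficient, z = −9 is a root, so (z + 9) is a factor; dividing leaves 12·z**2 − 47·z + 45.
The remaining quadratic factors as (4·z − 9)(3·z − 5).

(3·z − 5)·(4·z − 9)·(z + 9)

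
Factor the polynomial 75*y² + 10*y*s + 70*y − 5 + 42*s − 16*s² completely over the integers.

(5*y − 2*s + 5)*(15*y + 8*s − 1)

Group: 15*y*(5*y − 2*s + 5) + (8*s − 1)*(5*y − 2*s + 5); both groups contain (5*y − 2*s + 5).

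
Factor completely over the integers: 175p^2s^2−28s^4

Factor out 7s^2, leaving 25p^2−4s^2, which is a difference of two squares.

7s^2(5p+2s)(5p−2s)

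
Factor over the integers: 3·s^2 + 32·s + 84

Need a pair with product 3·84 = 252 and sum 32: that's 14 and 18.
Split the middle term: 3·s^2 + 14·s + 18·s + 84 = s·(3·s + 14) + 6·(3·s + 14).

(3·s + 14)·(s + 6)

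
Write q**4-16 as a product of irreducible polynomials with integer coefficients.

Write as (q**2)² − (4)², then factor q**2-4 once more.

(q+2)(q-2)(q**2+4)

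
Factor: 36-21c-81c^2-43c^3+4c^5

Among the possible rational roots, c = -3/2 is a root, giving the factor (2c+3) and quotient 2c^4-3c^3-17c^2-15c+12.
Continuing, c = 1/2 is a root, giving the factor (2c-1) and quotient c^3-c^2-9c-12.
Then c = 4 is a root, so (c-4) is a factor; dividing leaves c^2+3c+3.
The quadratic c^2+3c+3 has discriminant -3 < 0 and is irreducible over ℤ.

(2c+3)(2c-1)(c-4)(c^2+3c+3)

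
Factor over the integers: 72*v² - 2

2*(6*v + 1)*(6*v - 1)

Factor out 2, leaving 36*v² - 1, which is a difference of two squares.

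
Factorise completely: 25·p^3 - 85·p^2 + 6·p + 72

(5·p + 4)·(5·p - 6)·(p - 3)

Trying the rational-root candidates, p = 6/5 is a root, so (5·p - 6) is a factor; dividing leaves 5·p^2 - 11·p - 12.
The remaining quadratic factors as (5·p + 4)(p - 3).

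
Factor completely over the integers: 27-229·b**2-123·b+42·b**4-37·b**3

(6·b-1)·(7·b+9)·(b+1)·(b-3)

Testing divisors of the constant over divisors of the leading coefficient, b = 1/6 is a root, giving the factor (6·b-1) and quotient 7·b**3-5·b**2-39·b-27.
Continuing, b = -1 is a root, giving the factor (b+1) and quotient 7·b**2-12·b-27.
The remaining quadratic factors as (7·b+9)(b-3).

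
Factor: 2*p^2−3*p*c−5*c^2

Group: 2*p*(p+c) − 5*c*(p+c); both groups contain (p+c).

(2*p−5*c)*(p+c)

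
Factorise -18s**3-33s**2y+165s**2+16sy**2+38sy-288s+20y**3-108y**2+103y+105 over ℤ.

-(3s+2y-5)(6s-5y-3)(s+2y-7)

Group: s(-18s**2+3sy+39s+10y**2-19y-15) + (2y-7)(-18s**2+3sy+39s+10y**2-19y-15); both groups contain (-18s**2+3sy+39s+10y**2-19y-15), so (s+2y-7) is a factor with cofactor -18s**2+3sy+39s+10y**2-19y-15.
The cofactor groups again: -18s**2+3sy+39s+10y**2-19y-15 = -6s(3s+2y-5) + (5y+3)(3s+2y-5); both groups contain (3s+2y-5), giving -(6s-5y-3)(3s+2y-5).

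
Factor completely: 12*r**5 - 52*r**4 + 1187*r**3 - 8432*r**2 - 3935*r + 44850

By the rational root theorem, r = 6 is a root, giving the factor (r - 6) and quotient 12*r**4 + 20*r**3 + 1307*r**2 - 590*r - 7475.
Next, r = 5/2 is a root, giving the factor (2*r - 5) and quotient 6*r**3 + 25*r**2 + 716*r + 1495.
Then r = -13/6 is a root, giving the factor (6*r + 13) and quotient r**2 + 2*r + 115.
The quadratic r**2 + 2*r + 115 has discriminant -456 < 0 and is irreducible over ℤ.

(2*r - 5)*(6*r + 13)*(r - 6)*(r**2 + 2*r + 115)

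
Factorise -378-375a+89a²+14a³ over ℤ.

Testing divisors of the constant over divisors of the leading coefficient, a = 7/2 is a root, so (2a-7) divides it; the quotient is 7a²+69a+54.
The remaining quadratic factors as (a+9)(7a+6).

(2a-7)(7a+6)(a+9)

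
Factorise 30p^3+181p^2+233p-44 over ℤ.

(5p+11)(6p-1)(p+4)

By the rational root theorem, p = -11/5 is a root, giving the factor (5p+11) and quotient 6p^2+23p-4.
The remaining quadratic factors as (6p-1)(p+4).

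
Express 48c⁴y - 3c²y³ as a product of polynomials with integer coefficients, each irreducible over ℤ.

Every term has a factor of 3c²y. Then 16c² - y² = (4c)² − (y)².

3c²y(4c + y)(4c - y)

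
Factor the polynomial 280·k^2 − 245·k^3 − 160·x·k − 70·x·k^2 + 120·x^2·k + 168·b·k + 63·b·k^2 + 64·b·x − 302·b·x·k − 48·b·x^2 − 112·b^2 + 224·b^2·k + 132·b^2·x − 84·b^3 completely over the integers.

Group: 7·b·(−12·b^2 + 12·b·x + 44·b·k − 16·b − 30·x·k − 35·k^2 + 40·k) + (−4·x + 7·k)·(−12·b^2 + 12·b·x + 44·b·k − 16·b − 30·x·k − 35·k^2 + 40·k); both groups contain (−12·b^2 + 12·b·x + 44·b·k − 16·b − 30·x·k − 35·k^2 + 40·k), so (7·b − 4·x + 7·k) is a factor with cofactor −12·b^2 + 12·b·x + 44·b·k − 16·b − 30·x·k − 35·k^2 + 40·k.
The cofactor groups again: −12·b^2 + 12·b·x + 44·b·k − 16·b − 30·x·k − 35·k^2 + 40·k = −6·b·(2·b − 5·k) + (6·x + 7·k − 8)·(2·b − 5·k); both groups contain (2·b − 5·k), giving −(6·b − 6·x − 7·k + 8)·(2·b − 5·k).

−(2·b − 5·k)·(6·b − 6·x − 7·k + 8)·(7·b − 4·x + 7·k)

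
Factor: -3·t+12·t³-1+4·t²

Group as (12·t³-3·t) + (4·t²-1) = 3·t·(4·t²-1) + (4·t²-1).
Both groups share the factor (4·t²-1).

(2·t+1)·(2·t-1)·(3·t+1)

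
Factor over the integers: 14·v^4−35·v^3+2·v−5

(2·v−5)·(7·v^3+1)

Group as (14·v^4+2·v) + (−35·v^3−5) = 2·v·(7·v^3+1) − 5·(7·v^3+1).
Both groups share the factor (7·v^3+1).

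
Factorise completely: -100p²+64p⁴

Every term has a factor of 4p². Then 16p²-25 = (4p)² − (5)².

4p²(4p+5)(4p-5)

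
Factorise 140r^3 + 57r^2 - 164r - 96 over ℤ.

By the rational root theorem, r = 8/7 is a root, so (7r - 8) divides it; the quotient is 20r^2 + 31r + 12.
The remaining quadratic factors as (4r + 3)(5r + 4).

(4r + 3)(5r + 4)(7r - 8)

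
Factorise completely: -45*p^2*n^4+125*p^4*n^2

5*n^2*p^2*(5*p-3*n)*(5*p+3*n)

Pull out the common factor 5*p^2*n^2; 25*p^2-9*n^2 is a difference of squares.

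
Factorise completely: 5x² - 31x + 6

(5x - 1)(x - 6)

Need a pair with product 5·6 = 30 and sum -31: that's -30 and -1.
Split the middle term: 5x² - 30x - x + 6 = 5x(x - 6) - (x - 6).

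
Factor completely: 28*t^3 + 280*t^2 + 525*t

7*t*(2*t + 15)*(2*t + 5)

Pull out the common factor 7*t, then factor the remaining trinomial.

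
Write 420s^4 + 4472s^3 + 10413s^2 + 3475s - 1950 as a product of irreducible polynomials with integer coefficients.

Testing divisors of the constant over divisors of the leading coefficient, s = -13/5 is a root, so (5s + 13) is a factor; dividing leaves 84s^3 + 676s^2 + 325s - 150.
Continuing, s = -5/6 is a root, giving the factor (6s + 5) and quotient 14s^2 + 101s - 30.
The remaining quadratic factors as (2s + 15)(7s - 2).

(2s + 15)(5s + 13)(6s + 5)(7s - 2)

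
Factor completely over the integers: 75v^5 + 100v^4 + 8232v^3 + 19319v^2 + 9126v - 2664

(3v + 4)(5v + 6)(5v - 1)(v^2 - v + 111)

By the rational root theorem, v = -6/5 is a root, so (5v + 6) is a factor; dividing leaves 15v^4 + 2v^3 + 1644v^2 + 1891v - 444.
Next, v = -4/3 is a root, so (3v + 4) is a factor; dividing leaves 5v^3 - 6v^2 + 556v - 111.
Then v = 1/5 is a root, so (5v - 1) divides it; the quotient is v^2 - v + 111.
The quadratic v^2 - v + 111 has discriminant -443 < 0 and is irreducible over ℤ.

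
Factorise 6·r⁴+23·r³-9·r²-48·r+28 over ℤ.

By the rational root theorem, r = 2/3 is a root, so (3·r-2) divides it; the quotient is 2·r³+9·r²+3·r-14.
Next, r = -7/2 is a root, so (2·r+7) is a factor; dividing leaves r²+r-2.
The remaining quadratic factors as (r-1)(r+2).

(2·r+7)·(3·r-2)·(r+2)·(r-1)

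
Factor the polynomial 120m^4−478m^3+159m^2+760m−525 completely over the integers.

Trying the rational-root candidates, m = 5/6 is a root, so (6m−5) is a factor; dividing leaves 20m^3−63m^2−26m+105.
Then m = −5/4 is a root, so (4m+5) is a factor; dividing leaves 5m^2−22m+21.
The remaining quadratic factors as (5m−7)(m−3).

(4m+5)(5m−7)(6m−5)(m−3)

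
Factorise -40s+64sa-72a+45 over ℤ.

(8a-5)(8s-9)

Group as (64sa-40s) + (-72a+45) = 8s(8a-5) - 9(8a-5).
Both groups share the factor (8a-5).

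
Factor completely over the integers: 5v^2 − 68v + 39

Need a pair with product 5·39 = 195 and sum −68: that's −65 and −3.
Split the middle term: 5v^2 − 65v − 3v + 39 = 5v(v − 13) − 3(v − 13).

(5v − 3)(v − 13)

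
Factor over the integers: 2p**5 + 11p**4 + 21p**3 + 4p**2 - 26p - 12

Trying the rational-root candidates, p = 1 is a root, so (p - 1) divides it; the quotient is 2p**4 + 13p**3 + 34p**2 + 38p + 12.
Next, p = -2 is a root, so (p + 2) is a factor; dividing leaves 2p**3 + 9p**2 + 16p + 6.
Next, p = -1/2 is a root, so (2p + 1) is a factor; dividing leaves p**2 + 4p + 6.
The quadratic p**2 + 4p + 6 has discriminant -8 < 0 and is irreducible over ℤ.

(2p + 1)(p + 2)(p - 1)(p**2 + 4p + 6)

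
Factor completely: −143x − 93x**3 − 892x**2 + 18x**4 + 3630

Testing divisors of the constant over divisors of the leading coefficient, x = −11/3 is a root, giving the factor (3x + 11) and quotient 6x**3 − 53x**2 − 103x + 330.
Then x = −3 is a root, so (x + 3) divides it; the quotient is 6x**2 − 71x + 110.
The remaining quadratic factors as (x − 10)(6x − 11).

(3x + 11)(6x − 11)(x + 3)(x − 10)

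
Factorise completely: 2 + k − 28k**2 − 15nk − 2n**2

−(n + 4k + 1)(2n + 7k − 2)

Group: −n(2n + 7k − 2) + (−4k − 1)(2n + 7k − 2); both groups contain (2n + 7k − 2).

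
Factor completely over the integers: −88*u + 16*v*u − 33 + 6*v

(2*v − 11)*(8*u + 3)

Group as (16*v*u + 6*v) + (−88*u − 33) = 2*v*(8*u + 3) − 11*(8*u + 3).
Both groups share the factor (8*u + 3).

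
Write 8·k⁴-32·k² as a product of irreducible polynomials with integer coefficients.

8·k²·(k+2)·(k-2)

Every term has a factor of 8·k². Then k²-4 = (k)² − (2)².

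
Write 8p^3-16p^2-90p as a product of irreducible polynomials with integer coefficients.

Pull out the common factor 2p, then factor the remaining trinomial.

2p(2p+5)(2p-9)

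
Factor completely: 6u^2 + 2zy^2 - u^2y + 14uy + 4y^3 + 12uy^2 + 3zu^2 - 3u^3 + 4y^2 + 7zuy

(z - u + 2y + 2)(3u + y)(u + 2y)

Group: 3u(zu + 2zy - u^2 + 2u + 4y^2 + 4y) + y(zu + 2zy - u^2 + 2u + 4y^2 + 4y); both groups contain (zu + 2zy - u^2 + 2u + 4y^2 + 4y), so (3u + y) is a factor with cofactor zu + 2zy - u^2 + 2u + 4y^2 + 4y.
The cofactor groups again: zu + 2zy - u^2 + 2u + 4y^2 + 4y = z(u + 2y) + (-u + 2y + 2)(u + 2y); both groups contain (u + 2y), giving (z - u + 2y + 2)(u + 2y).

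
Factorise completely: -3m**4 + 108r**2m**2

3m**2(6r - m)(6r + m)

Factor out 3m**2, leaving 36r**2 - m**2, which is a difference of two squares.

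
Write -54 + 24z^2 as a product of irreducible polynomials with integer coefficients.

Every term has a factor of 6. Then 4z^2 - 9 = (2z)² − (3)².

6(2z + 3)(2z - 3)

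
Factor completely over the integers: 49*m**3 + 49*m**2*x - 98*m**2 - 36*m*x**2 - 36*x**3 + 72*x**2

Group: 7*m*(7*m**2 + 13*m*x - 14*m + 6*x**2 - 12*x) - 6*x*(7*m**2 + 13*m*x - 14*m + 6*x**2 - 12*x); both groups contain (7*m**2 + 13*m*x - 14*m + 6*x**2 - 12*x), so (7*m - 6*x) is a factor with cofactor 7*m**2 + 13*m*x - 14*m + 6*x**2 - 12*x.
The cofactor groups again: 7*m**2 + 13*m*x - 14*m + 6*x**2 - 12*x = 7*m*(m + x - 2) + 6*x*(m + x - 2); both groups contain (m + x - 2), giving (7*m + 6*x)*(m + x - 2).

(7*m + 6*x)*(7*m - 6*x)*(m + x - 2)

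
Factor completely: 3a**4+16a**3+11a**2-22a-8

(3a+1)(a+2)(a+4)(a-1)

Testing divisors of the constant over divisors of the leading coefficient, a = -4 is a root, so (a+4) is a factor; dividing leaves 3a**3+4a**2-5a-2.
Continuing, a = -2 is a root, giving the factor (a+2) and quotient 3a**2-2a-1.
The remaining quadratic factors as (3a+1)(a-1).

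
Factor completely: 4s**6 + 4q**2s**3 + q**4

Recognize a perfect-square trinomial with the parts 2s**3 and q**2.

(q**2 + 2s**3)**2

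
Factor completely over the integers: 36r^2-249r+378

Pull out the common factor 3, then factor the remaining trinomial.

3(3r-14)(4r-9)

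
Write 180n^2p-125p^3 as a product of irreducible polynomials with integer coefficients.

5p(6n+5p)(6n-5p)

Factor out 5p, leaving 36n^2-25p^2, which is a difference of two squares.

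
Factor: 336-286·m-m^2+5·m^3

(5·m-6)·(m+8)·(m-7)

Testing divisors of the constant over divisors of the leading coefficient, m = 6/5 is a root, so (5·m-6) is a factor; dividing leaves m^2+m-56.
The remaining quadratic factors as (m-7)(m+8).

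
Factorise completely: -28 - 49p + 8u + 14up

Group as (14up + 8u) + (-49p - 28) = 2u(7p + 4) - 7(7p + 4).
Both groups share the factor (7p + 4).

(2u - 7)(7p + 4)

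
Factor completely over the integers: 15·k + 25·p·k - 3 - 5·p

Group as (25·p·k - 5·p) + (15·k - 3) = 5·p·(5·k - 1) + 3·(5·k - 1).
Both groups share the factor (5·k - 1).

(5·k - 1)·(5·p + 3)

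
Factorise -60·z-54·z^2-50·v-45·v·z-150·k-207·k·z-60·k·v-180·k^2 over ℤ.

Group: -15·k·(12·k+9·z+10) + (-5·v-6·z)·(12·k+9·z+10); both groups contain (12·k+9·z+10).

-(12·k+9·z+10)·(15·k+5·v+6·z)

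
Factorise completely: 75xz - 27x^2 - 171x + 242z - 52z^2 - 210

Group: -3x(9x - 13z + 15) + (4z - 14)(9x - 13z + 15); both groups contain (9x - 13z + 15).

-(3x - 4z + 14)(9x - 13z + 15)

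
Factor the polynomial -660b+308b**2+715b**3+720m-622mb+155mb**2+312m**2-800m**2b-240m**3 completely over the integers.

Group: 5m(-48m**2-112mb+120m+143b**2-110b) + (5b+6)(-48m**2-112mb+120m+143b**2-110b); both groups contain (-48m**2-112mb+120m+143b**2-110b), so (5m+5b+6) is a factor with cofactor -48m**2-112mb+120m+143b**2-110b.
The cofactor groups again: -48m**2-112mb+120m+143b**2-110b = -4m(12m-11b) + (-13b+10)(12m-11b); both groups contain (12m-11b), giving -(4m+13b-10)(12m-11b).

-(12m-11b)(4m+13b-10)(5m+5b+6)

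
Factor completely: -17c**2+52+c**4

(c+2)(c-2)(c**2-13)

Substitute u = c**2 to get a quadratic in u, then factor.
c**2-4 is a difference of squares.
c**2-13 is irreducible over ℤ (13 is not a perfect square).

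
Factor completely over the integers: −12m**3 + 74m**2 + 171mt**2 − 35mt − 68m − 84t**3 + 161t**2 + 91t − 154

−(2m − 7t − 7)(2m − t + 2)(3m + 12t − 11)

Group: 2m(−6m**2 − 21mt + 16m + 12t**2 − 35t + 22) + (−7t − 7)(−6m**2 − 21mt + 16m + 12t**2 − 35t + 22); both groups contain (−6m**2 − 21mt + 16m + 12t**2 − 35t + 22), so (2m − 7t − 7) is a factor with cofactor −6m**2 − 21mt + 16m + 12t**2 − 35t + 22.
The cofactor groups again: −6m**2 − 21mt + 16m + 12t**2 − 35t + 22 = −3m(2m − t + 2) + (−12t + 11)(2m − t + 2); both groups contain (2m − t + 2), giving −(3m + 12t − 11)(2m − t + 2).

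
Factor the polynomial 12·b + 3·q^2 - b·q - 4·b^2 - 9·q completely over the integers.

-(4·b - 3·q)·(b + q - 3)

Group: -b·(4·b - 3·q) + (-q + 3)·(4·b - 3·q); both groups contain (4·b - 3·q).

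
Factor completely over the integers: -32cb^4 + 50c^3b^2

Every term has a factor of 2cb^2. Then 25c^2 - 16b^2 = (5c)² − (4b)².

2b^2c(5c - 4b)(5c + 4b)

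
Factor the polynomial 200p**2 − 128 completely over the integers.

Pull out the common factor 8; 25p**2 − 16 is a difference of squares.

8(5p + 4)(5p − 4)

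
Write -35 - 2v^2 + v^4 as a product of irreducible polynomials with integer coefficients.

(v^2 + 5)(v^2 - 7)

Substitute u = v^2 to get a quadratic in u, then factor.
v^2 + 5 is irreducible over ℤ (always positive, so no real roots).
v^2 - 7 is irreducible over ℤ (7 is not a perfect square).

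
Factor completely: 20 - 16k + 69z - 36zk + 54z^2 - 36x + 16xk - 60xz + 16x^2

(4x - 6z + 4k - 5)(4x - 9z - 4)

Group: 4x(4x - 9z - 4) + (-6z + 4k - 5)(4x - 9z - 4); both groups contain (4x - 9z - 4).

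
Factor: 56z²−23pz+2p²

Group: 2p(p−8z) − 7z(p−8z); both groups contain (p−8z).

(2p−7z)(p−8z)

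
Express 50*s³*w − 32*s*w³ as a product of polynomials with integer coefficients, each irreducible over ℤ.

Pull out the common factor 2*s*w; 25*s² − 16*w² is a difference of squares.

2*s*w*(5*s + 4*w)*(5*s − 4*w)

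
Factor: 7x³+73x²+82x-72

Trying the rational-root candidates, x = -2 is a root, giving the factor (x+2) and quotient 7x²+59x-36.
The remaining quadratic factors as (7x-4)(x+9).

(7x-4)(x+2)(x+9)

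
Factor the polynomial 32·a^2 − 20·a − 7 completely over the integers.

Need a pair with product 32·(−7) = −224 and sum −20: that's 8 and −28.
Split the middle term: 32·a^2 + 8·a − 28·a − 7 = 8·a·(4·a + 1) − 7·(4·a + 1).

(4·a + 1)·(8·a − 7)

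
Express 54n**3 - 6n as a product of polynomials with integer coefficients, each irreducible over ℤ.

6n(3n + 1)(3n - 1)

Pull out the common factor 6n; 9n**2 - 1 is a difference of squares.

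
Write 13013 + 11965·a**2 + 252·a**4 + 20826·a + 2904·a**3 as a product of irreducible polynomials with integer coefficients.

Trying the rational-root candidates, a = -13/7 is a root, so (7·a + 13) divides it; the quotient is 36·a**3 + 348·a**2 + 1063·a + 1001.
Next, a = -11/6 is a root, so (6·a + 11) divides it; the quotient is 6·a**2 + 47·a + 91.
The remaining quadratic factors as (2·a + 7)(3·a + 13).

(2·a + 7)·(3·a + 13)·(6·a + 11)·(7·a + 13)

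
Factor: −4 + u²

Two integers with product −4 and sum 0 are 2 and −2.

(u + 2)(u − 2)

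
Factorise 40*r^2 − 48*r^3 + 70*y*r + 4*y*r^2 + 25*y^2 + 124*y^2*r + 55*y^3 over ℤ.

(11*y − 6*r + 5)*(y + 2*r)*(5*y + 4*r)

Group: 5*y*(11*y^2 + 16*y*r + 5*y − 12*r^2 + 10*r) + 4*r*(11*y^2 + 16*y*r + 5*y − 12*r^2 + 10*r); both groups contain (11*y^2 + 16*y*r + 5*y − 12*r^2 + 10*r), so (5*y + 4*r) is a factor with cofactor 11*y^2 + 16*y*r + 5*y − 12*r^2 + 10*r.
The cofactor groups again: 11*y^2 + 16*y*r + 5*y − 12*r^2 + 10*r = y*(11*y − 6*r + 5) + 2*r*(11*y − 6*r + 5); both groups contain (11*y − 6*r + 5), giving (y + 2*r)*(11*y − 6*r + 5).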